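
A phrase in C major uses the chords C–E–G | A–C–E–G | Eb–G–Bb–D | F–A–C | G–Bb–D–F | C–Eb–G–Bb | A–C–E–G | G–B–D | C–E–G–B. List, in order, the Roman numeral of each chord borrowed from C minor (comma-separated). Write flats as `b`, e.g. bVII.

In C major the diatonic chords are C, Dm, Em, F, G, Am, Bdim. Of the given chords, C–E–G = C, A–C–E–G = Am7, F–A–C = F, G–B–D = G and C–E–G–B = Cmaj7 are diatonic. Eb–G–Bb–D doesn't fit — on degree 3 C major would have Em (iii). Ebmaj7 is the degree-3 chord of C minor, so it is the borrowed bIIImaj7. But G–Bb–D–F is foreign: the diatonic V on degree 5 is G, whereas Gm7 comes from C minor. It is labeled v7. But C–Eb–G–Bb is foreign: the diatonic I on degree 1 is C, whereas Cm7 comes from C minor. It is labeled i7.

bIIImaj7, v7, i7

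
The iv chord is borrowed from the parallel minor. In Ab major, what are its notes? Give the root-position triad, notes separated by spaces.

Db Fb Ab

The root, Db, is scale degree 4 — the same note in Ab major and Ab minor; only the chord quality changes. Stacking thirds in Ab minor on Db gives Db–Fb–Ab.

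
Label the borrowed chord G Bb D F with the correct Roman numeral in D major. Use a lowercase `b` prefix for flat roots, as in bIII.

iv7

G is scale degree 4 in D major. G–Bb–D–F is a minor-seventh chord — the form found in D minor, not the diatonic IV (G). Borrowed into D major it is written iv7.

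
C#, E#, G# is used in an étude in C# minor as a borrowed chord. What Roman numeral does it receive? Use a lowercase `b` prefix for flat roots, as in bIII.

C# is scale degree 1 in C# minor. The diatonic chord on degree 1 would be C#m (i), but C#–E#–G# is the major chord from C# major. As a borrowed chord it is labeled I.

I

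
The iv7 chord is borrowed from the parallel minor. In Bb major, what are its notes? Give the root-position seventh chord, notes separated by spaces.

Eb Gb Bb Db

iv7 is built on scale degree 4, which is Eb in both Bb major and its parallel. In Bb minor the chord on Eb is Eb–Gb–Bb–Db.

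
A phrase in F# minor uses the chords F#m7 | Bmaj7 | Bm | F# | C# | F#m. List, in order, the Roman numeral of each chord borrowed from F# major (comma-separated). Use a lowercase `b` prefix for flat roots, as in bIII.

IVmaj7, I

F# minor has the diatonic set F#m, G#dim, A, Bm, C#, D, E (with V from harmonic minor). F#m7, Bm, C# and F#m are all diatonic. Bmaj7 (B–D#–F#–A#) is not: scale degree 4 in F# minor carries Bm (iv). In F# major the chord on that degree is Bmaj7, so here it functions as IVmaj7, borrowed from the parallel major. F# (F#–A#–C#) doesn't fit — on degree 1 F# minor would have F#m (i). F# is the degree-1 chord of F# major, so it is the borrowed I.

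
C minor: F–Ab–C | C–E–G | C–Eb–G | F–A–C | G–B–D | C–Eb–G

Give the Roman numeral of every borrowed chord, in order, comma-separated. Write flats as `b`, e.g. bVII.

I, IV

The diatonic triads in C minor (with V from harmonic minor) are Cm, Ddim, Eb, Fm, G, Ab, Bb. F–Ab–C = Fm, C–Eb–G = Cm and G–B–D = G are all diatonic. C–E–G is not: scale degree 1 in C minor carries Cm (i). In C major the chord on that degree is C, so here it functions as I, borrowed from the parallel major. F–A–C is not: scale degree 4 in C minor carries Fm (iv). In C major the chord on that degree is F, so here it functions as IV, borrowed from the parallel major.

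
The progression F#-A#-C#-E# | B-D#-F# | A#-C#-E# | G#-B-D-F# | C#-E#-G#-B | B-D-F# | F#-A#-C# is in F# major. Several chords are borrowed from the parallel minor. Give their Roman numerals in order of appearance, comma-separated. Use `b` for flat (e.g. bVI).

The diatonic triads in F# major are F#, G#m, A#m, B, C#, D#m, E#dim. Of the given chords, F#–A#–C#–E# = F#maj7, B–D#–F# = B, A#–C#–E# = A#m, C#–E#–G#–B = C#7 and F#–A#–C# = F# are diatonic. G#–B–D–F# doesn't fit — on degree 2 F# major would have G#m (ii). G#m7b5 is the degree-2 chord of F# minor, so it is the borrowed iiø7. But B–D–F# is foreign: the diatonic IV on degree 4 is B, whereas Bm comes from F# minor. It is labeled iv.

iiø7, iv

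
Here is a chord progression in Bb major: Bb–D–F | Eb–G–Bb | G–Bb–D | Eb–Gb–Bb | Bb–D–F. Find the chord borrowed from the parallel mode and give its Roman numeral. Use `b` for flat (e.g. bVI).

iv

The diatonic triads in Bb major are Bb, Cm, Dm, Eb, F, Gm, Adim. Bb–D–F = Bb, Eb–G–Bb = Eb and G–Bb–D = Gm are all diatonic. But Eb–Gb–Bb is foreign: the diatonic IV on degree 4 is Eb, whereas Ebm comes from Bb minor. It is labeled iv.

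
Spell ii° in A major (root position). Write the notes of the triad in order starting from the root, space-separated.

The root, B, is scale degree 2 — the same note in A major and A minor; only the chord quality changes. In A minor the chord on B is B–D–F.

B D F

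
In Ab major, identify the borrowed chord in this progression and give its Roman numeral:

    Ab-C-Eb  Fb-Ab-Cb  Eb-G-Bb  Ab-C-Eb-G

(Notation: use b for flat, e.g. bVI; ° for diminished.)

bVI

Ab major has the diatonic set Ab, Bbm, Cm, Db, Eb, Fm, Gdim. Ab–C–Eb = Ab, Eb–G–Bb = Eb and Ab–C–Eb–G = Abmaj7 all belong to that set. Fb–Ab–Cb is not: scale degree 6 in Ab major carries Fm (vi). In Ab minor the chord on that degree is Fb, so here it functions as bVI, borrowed from the parallel minor.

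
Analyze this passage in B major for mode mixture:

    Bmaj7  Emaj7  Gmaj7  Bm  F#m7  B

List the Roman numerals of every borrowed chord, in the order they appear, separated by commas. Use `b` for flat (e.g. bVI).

The diatonic triads in B major are B, C#m, D#m, E, F#, G#m, A#dim. Bmaj7, Emaj7 and B all belong to that set. But Gmaj7 (G–B–D–F#) is foreign: the diatonic vi on degree 6 is G#m, whereas Gmaj7 comes from B minor. It is labeled bVImaj7. But Bm (B–D–F#) is foreign: the diatonic I on degree 1 is B, whereas Bm comes from B minor. It is labeled i. F#m7 (F#–A–C#–E) doesn't fit — on degree 5 B major would have F# (V). F#m7 is the degree-5 chord of B minor, so it is the borrowed v7.

bVImaj7, i, v7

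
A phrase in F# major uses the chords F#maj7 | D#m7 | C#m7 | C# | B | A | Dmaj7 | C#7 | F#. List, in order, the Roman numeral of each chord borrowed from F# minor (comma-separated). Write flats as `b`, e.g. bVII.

v7, bIII, bVImaj7

F# major has the diatonic set F#, G#m, A#m, B, C#, D#m, E#dim. F#maj7, D#m7, C#, B, C#7 and F# all belong to that set. But C#m7 (C#–E–G#–B) is foreign: the diatonic V on degree 5 is C#, whereas C#m7 comes from F# minor. It is labeled v7. But A (A–C#–E) is foreign: the diatonic iii on degree 3 is A#m, whereas A comes from F# minor. It is labeled bIII. Dmaj7 (D–F#–A–C#) is not: scale degree 6 in F# major carries D#m (vi). In F# minor the chord on that degree is Dmaj7, so here it functions as bVImaj7, borrowed from the parallel minor.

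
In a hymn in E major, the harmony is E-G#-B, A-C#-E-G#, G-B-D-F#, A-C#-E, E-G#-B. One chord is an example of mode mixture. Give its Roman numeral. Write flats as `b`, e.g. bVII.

bIIImaj7

The diatonic triads in E major are E, F#m, G#m, A, B, C#m, D#dim. E–G#–B = E, A–C#–E–G# = Amaj7 and A–C#–E = A all belong to that set. G–B–D–F# is not: scale degree 3 in E major carries G#m (iii). In E minor the chord on that degree is Gmaj7, so here it functions as bIIImaj7, borrowed from the parallel minor.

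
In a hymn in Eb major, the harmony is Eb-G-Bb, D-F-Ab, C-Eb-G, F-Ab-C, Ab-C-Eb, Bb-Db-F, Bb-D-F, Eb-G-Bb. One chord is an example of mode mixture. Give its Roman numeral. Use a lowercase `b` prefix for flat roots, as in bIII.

v

Eb major has the diatonic set Eb, Fm, Gm, Ab, Bb, Cm, Ddim. Eb–G–Bb = Eb, D–F–Ab = Ddim, C–Eb–G = Cm, F–Ab–C = Fm, Ab–C–Eb = Ab and Bb–D–F = Bb are all diatonic. Bb–Db–F doesn't fit — on degree 5 Eb major would have Bb (V). Bbm is the degree-5 chord of Eb minor, so it is the borrowed v.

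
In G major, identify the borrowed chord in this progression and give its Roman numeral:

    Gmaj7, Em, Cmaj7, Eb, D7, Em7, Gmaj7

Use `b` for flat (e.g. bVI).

G major has the diatonic set G, Am, Bm, C, D, Em, F#dim. Gmaj7, Em, Cmaj7, D7 and Em7 all belong to that set. Eb (Eb–G–Bb) is not: scale degree 6 in G major carries Em (vi). In G minor the chord on that degree is Eb, so here it functions as bVI, borrowed from the parallel minor.

bVI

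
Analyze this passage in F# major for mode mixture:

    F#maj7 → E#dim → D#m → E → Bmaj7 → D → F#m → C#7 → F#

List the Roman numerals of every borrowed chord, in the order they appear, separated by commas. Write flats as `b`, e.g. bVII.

The diatonic triads in F# major are F#, G#m, A#m, B, C#, D#m, E#dim. F#maj7, E#dim, D#m, Bmaj7, C#7 and F# are all diatonic. E (E–G#–B) doesn't fit — on degree 7 F# major would have E#dim (vii°). E is the degree-7 chord of F# minor, so it is the borrowed bVII. But D (D–F#–A) is foreign: the diatonic vi on degree 6 is D#m, whereas D comes from F# minor. It is labeled bVI. F#m (F#–A–C#) is not: scale degree 1 in F# major carries F# (I). In F# minor the chord on that degree is F#m, so here it functions as i, borrowed from the parallel minor.

bVII, bVI, i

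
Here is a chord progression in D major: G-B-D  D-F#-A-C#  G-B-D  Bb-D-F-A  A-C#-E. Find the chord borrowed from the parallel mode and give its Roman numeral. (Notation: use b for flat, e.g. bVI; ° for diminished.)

In D major the diatonic chords are D, Em, F#m, G, A, Bm, C#dim. Of the given chords, G–B–D = G, D–F#–A–C# = Dmaj7 and A–C#–E = A are diatonic. But Bb–D–F–A is foreign: the diatonic vi on degree 6 is Bm, whereas Bbmaj7 comes from D minor. It is labeled bVImaj7.

bVImaj7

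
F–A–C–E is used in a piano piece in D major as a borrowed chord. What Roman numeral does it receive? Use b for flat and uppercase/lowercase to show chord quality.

The root F is the lowered 3rd scale degree — diatonically D major has F# there. F–A–C–E is a major-seventh chord — the form found in D minor, not the diatonic iii (F#m). Borrowed into D major it is written bIIImaj7.

bIIImaj7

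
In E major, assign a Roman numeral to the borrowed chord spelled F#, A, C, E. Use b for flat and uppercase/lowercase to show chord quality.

iiø7

F# is scale degree 2 in E major. Diatonically E major has F#m (ii) on that degree; F#–A–C–E is instead the half-diminished-seventh chord native to E minor, so it takes the label iiø7.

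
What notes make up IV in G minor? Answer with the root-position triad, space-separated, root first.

IV is built on scale degree 4, which is C in both G minor and its parallel. Stacking thirds in G major on C gives C–E–G.

C E G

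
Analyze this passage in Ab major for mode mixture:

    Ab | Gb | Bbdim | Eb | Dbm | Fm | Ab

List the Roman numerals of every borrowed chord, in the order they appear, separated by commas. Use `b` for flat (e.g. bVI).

bVII, ii°, iv

In Ab major the diatonic chords are Ab, Bbm, Cm, Db, Eb, Fm, Gdim. Ab, Eb and Fm all belong to that set. Gb (Gb–Bb–Db) doesn't fit — on degree 7 Ab major would have Gdim (vii°). Gb is the degree-7 chord of Ab minor, so it is the borrowed bVII. Bbdim (Bb–Db–Fb) is not: scale degree 2 in Ab major carries Bbm (ii). In Ab minor the chord on that degree is Bbdim, so here it functions as ii°, borrowed from the parallel minor. Dbm (Db–Fb–Ab) doesn't fit — on degree 4 Ab major would have Db (IV). Dbm is the degree-4 chord of Ab minor, so it is the borrowed iv.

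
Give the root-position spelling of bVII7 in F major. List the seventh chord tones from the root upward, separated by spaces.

Eb G Bb Db

bVII7 is built on the lowered scale degree 7. In F major degree 7 is E; lowered it becomes Eb. Stacking thirds in F minor on Eb gives Eb–G–Bb–Db.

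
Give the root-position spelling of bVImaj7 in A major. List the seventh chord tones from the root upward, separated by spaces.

F A C E

The root of bVImaj7 is the lowered 6th degree: F# becomes F. Stacking thirds in A minor on F gives F–A–C–E.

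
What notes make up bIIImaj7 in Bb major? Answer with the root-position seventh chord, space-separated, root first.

Db F Ab C

The root of bIIImaj7 is the lowered 3rd degree: D becomes Db. In Bb minor the chord on Db is Db–F–Ab–C.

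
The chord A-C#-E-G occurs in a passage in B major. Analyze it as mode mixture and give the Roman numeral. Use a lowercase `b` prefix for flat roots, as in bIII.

bVII7

The root A is the lowered 7th scale degree — diatonically B major has A# there. A–C#–E–G is a dominant-seventh chord — the form found in B minor, not the diatonic vii° (A#dim). Borrowed into B major it is written bVII7.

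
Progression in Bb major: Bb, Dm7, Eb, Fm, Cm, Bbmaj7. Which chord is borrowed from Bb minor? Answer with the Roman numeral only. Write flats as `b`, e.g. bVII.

In Bb major the diatonic chords are Bb, Cm, Dm, Eb, F, Gm, Adim. Bb, Dm7, Eb, Cm and Bbmaj7 all belong to that set. But Fm (F–Ab–C) is foreign: the diatonic V on degree 5 is F, whereas Fm comes from Bb minor. It is labeled v.

v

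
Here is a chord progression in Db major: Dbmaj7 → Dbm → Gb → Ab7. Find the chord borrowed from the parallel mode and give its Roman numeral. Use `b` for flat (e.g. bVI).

i

Db major has the diatonic set Db, Ebm, Fm, Gb, Ab, Bbm, Cdim. Dbmaj7, Gb and Ab7 all belong to that set. Dbm (Db–Fb–Ab) is not: scale degree 1 in Db major carries Db (I). In Db minor the chord on that degree is Dbm, so here it functions as i, borrowed from the parallel minor.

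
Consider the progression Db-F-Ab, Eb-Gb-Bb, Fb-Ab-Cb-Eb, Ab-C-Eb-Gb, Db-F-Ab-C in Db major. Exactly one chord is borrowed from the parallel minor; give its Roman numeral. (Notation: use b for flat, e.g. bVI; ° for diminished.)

bIIImaj7

In Db major the diatonic chords are Db, Ebm, Fm, Gb, Ab, Bbm, Cdim. Of the given chords, Db–F–Ab = Db, Eb–Gb–Bb = Ebm, Ab–C–Eb–Gb = Ab7 and Db–F–Ab–C = Dbmaj7 are diatonic. Fb–Ab–Cb–Eb doesn't fit — on degree 3 Db major would have Fm (iii). Fbmaj7 is the degree-3 chord of Db minor, so it is the borrowed bIIImaj7.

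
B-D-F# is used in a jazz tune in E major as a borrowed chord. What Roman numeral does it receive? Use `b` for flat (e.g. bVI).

v

B is scale degree 5 in E major. Diatonically E major has B (V) on that degree; B–D–F# is instead the minor chord native to E minor, so it takes the label v.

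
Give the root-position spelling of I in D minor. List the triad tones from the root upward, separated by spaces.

I is built on scale degree 1, which is D in both D minor and its parallel. Building the major chord from the parallel major on D: D–F#–A.

D F# A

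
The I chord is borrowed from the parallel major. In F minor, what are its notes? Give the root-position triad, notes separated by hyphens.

I is built on scale degree 1, which is F in both F minor and its parallel. Stacking thirds in F major on F gives F–A–C.

F-A-C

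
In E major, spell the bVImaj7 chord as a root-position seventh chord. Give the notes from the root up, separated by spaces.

C E G B

bVImaj7 is built on the lowered scale degree 6. In E major degree 6 is C#; lowered it becomes C. Building the major-seventh chord from the parallel minor on C: C–E–G–B.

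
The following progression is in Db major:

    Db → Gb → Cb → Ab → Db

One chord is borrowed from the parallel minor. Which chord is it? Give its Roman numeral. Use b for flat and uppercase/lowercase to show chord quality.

bVII

The diatonic triads in Db major are Db, Ebm, Fm, Gb, Ab, Bbm, Cdim. Db, Gb and Ab are all diatonic. Cb (Cb–Eb–Gb) is not: scale degree 7 in Db major carries Cdim (vii°). In Db minor the chord on that degree is Cb, so here it functions as bVII, borrowed from the parallel minor.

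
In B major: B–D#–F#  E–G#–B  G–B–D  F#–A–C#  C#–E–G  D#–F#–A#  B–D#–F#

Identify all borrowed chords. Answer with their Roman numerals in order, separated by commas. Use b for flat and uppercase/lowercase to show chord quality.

bVI, v, ii°

B major has the diatonic set B, C#m, D#m, E, F#, G#m, A#dim. B–D#–F# = B, E–G#–B = E and D#–F#–A# = D#m are all diatonic. G–B–D doesn't fit — on degree 6 B major would have G#m (vi). G is the degree-6 chord of B minor, so it is the borrowed bVI. But F#–A–C# is foreign: the diatonic V on degree 5 is F#, whereas F#m comes from B minor. It is labeled v. C#–E–G is not: scale degree 2 in B major carries C#m (ii). In B minor the chord on that degree is C#dim, so here it functions as ii°, borrowed from the parallel minor.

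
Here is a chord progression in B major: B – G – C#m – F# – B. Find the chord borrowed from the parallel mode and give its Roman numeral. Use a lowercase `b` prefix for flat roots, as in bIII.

bVI

In B major the diatonic chords are B, C#m, D#m, E, F#, G#m, A#dim. B, C#m and F# all belong to that set. G (G–B–D) doesn't fit — on degree 6 B major would have G#m (vi). G is the degree-6 chord of B minor, so it is the borrowed bVI.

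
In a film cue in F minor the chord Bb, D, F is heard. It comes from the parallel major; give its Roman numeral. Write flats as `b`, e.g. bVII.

IV

The root Bb is the diatonic 4th degree of F minor; the borrowing shows in the chord quality. Diatonically F minor has Bbm (iv) on that degree; Bb–D–F is instead the major chord native to F major, so it takes the label IV.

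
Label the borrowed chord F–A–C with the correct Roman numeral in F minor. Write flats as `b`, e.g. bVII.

F is scale degree 1 in F minor. F–A–C is a major chord — the form found in F major, not the diatonic i (Fm). Borrowed into F minor it is written I.

I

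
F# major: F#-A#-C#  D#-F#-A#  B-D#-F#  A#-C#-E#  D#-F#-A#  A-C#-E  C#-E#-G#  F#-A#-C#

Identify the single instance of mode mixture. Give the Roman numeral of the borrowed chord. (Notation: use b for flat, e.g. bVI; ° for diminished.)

bIII

In F# major the diatonic chords are F#, G#m, A#m, B, C#, D#m, E#dim. F#–A#–C# = F#, D#–F#–A# = D#m, B–D#–F# = B, A#–C#–E# = A#m and C#–E#–G# = C# are all diatonic. But A–C#–E is foreign: the diatonic iii on degree 3 is A#m, whereas A comes from F# minor. It is labeled bIII.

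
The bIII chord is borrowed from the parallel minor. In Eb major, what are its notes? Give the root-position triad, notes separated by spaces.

Gb Bb Db

The root of bIII is the lowered 3rd degree: G becomes Gb. Stacking thirds in Eb minor on Gb gives Gb–Bb–Db.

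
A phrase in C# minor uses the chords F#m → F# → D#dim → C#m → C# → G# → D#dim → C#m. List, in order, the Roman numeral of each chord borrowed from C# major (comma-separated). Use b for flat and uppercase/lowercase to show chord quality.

C# minor has the diatonic set C#m, D#dim, E, F#m, G#, A, B (with V from harmonic minor). F#m, D#dim, C#m and G# are all diatonic. F# (F#–A#–C#) is not: scale degree 4 in C# minor carries F#m (iv). In C# major the chord on that degree is F#, so here it functions as IV, borrowed from the parallel major. C# (C#–E#–G#) doesn't fit — on degree 1 C# minor would have C#m (i). C# is the degree-1 chord of C# major, so it is the borrowed I.

IV, I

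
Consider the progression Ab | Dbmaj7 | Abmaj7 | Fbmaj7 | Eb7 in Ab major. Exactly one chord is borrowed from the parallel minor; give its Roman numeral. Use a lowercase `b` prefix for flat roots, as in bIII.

bVImaj7

In Ab major the diatonic chords are Ab, Bbm, Cm, Db, Eb, Fm, Gdim. Of the given chords, Ab, Dbmaj7, Abmaj7 and Eb7 are diatonic. Fbmaj7 (Fb–Ab–Cb–Eb) is not: scale degree 6 in Ab major carries Fm (vi). In Ab minor the chord on that degree is Fbmaj7, so here it functions as bVImaj7, borrowed from the parallel minor.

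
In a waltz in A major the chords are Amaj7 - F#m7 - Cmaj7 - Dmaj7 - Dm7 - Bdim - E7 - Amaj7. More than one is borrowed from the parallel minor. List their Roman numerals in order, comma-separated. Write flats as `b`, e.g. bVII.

bIIImaj7, iv7, ii°

In A major the diatonic chords are A, Bm, C#m, D, E, F#m, G#dim. Amaj7, F#m7, Dmaj7 and E7 are all diatonic. Cmaj7 (C–E–G–B) is not: scale degree 3 in A major carries C#m (iii). In A minor the chord on that degree is Cmaj7, so here it functions as bIIImaj7, borrowed from the parallel minor. But Dm7 (D–F–A–C) is foreign: the diatonic IV on degree 4 is D, whereas Dm7 comes from A minor. It is labeled iv7. Bdim (B–D–F) doesn't fit — on degree 2 A major would have Bm (ii). Bdim is the degree-2 chord of A minor, so it is the borrowed ii°.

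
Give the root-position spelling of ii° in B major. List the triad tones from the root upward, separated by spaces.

ii° is built on scale degree 2, which is C# in both B major and its parallel. Stacking thirds in B minor on C# gives C#–E–G.

C# E G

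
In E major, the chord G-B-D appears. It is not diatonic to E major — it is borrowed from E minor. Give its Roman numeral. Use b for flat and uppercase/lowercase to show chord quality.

In E major scale degree 3 is G#; G is its lowered form, from E minor. The diatonic chord on degree 3 would be G#m (iii), but G–B–D is the major chord from E minor. As a borrowed chord it is labeled bIII.

bIII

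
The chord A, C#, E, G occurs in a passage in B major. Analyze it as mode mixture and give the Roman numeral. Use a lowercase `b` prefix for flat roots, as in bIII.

In B major scale degree 7 is A#; A is its lowered form, from B minor. A–C#–E–G is a dominant-seventh chord — the form found in B minor, not the diatonic vii° (A#dim). Borrowed into B major it is written bVII7.

bVII7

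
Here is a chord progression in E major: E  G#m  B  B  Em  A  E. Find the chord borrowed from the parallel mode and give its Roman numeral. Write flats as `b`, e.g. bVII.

i

The diatonic triads in E major are E, F#m, G#m, A, B, C#m, D#dim. Of the given chords, E, G#m, B and A are diatonic. But Em (E–G–B) is foreign: the diatonic I on degree 1 is E, whereas Em comes from E minor. It is labeled i.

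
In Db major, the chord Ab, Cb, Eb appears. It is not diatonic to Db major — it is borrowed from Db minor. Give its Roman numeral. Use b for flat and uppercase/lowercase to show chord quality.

Ab is scale degree 5 in Db major. Ab–Cb–Eb is a minor chord — the form found in Db minor, not the diatonic V (Ab). Borrowed into Db major it is written v.

v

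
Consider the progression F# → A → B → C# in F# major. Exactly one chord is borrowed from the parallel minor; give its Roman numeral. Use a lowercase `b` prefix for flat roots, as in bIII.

F# major has the diatonic set F#, G#m, A#m, B, C#, D#m, E#dim. F#, B and C# are all diatonic. A (A–C#–E) doesn't fit — on degree 3 F# major would have A#m (iii). A is the degree-3 chord of F# minor, so it is the borrowed bIII.

bIII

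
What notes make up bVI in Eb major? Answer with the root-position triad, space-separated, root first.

Cb Eb Gb

Scale degree 6 in Eb major is C. bVI uses the lowered form, Cb, taken from Eb minor. Stacking thirds in Eb minor on Cb gives Cb–Eb–Gb.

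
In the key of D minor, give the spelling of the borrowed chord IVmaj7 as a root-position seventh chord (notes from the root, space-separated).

G B D F#

IVmaj7 is built on scale degree 4, which is G in both D minor and its parallel. Building the major-seventh chord from the parallel major on G: G–B–D–F#.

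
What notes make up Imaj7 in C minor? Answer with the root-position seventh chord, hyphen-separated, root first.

Imaj7 is built on scale degree 1, which is C in both C minor and its parallel. Stacking thirds in C major on C gives C–E–G–B.

C-E-G-B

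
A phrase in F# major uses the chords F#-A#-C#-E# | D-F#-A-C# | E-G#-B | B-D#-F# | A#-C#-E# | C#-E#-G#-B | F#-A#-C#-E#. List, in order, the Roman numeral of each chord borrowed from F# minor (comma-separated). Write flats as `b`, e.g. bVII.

F# major has the diatonic set F#, G#m, A#m, B, C#, D#m, E#dim. F#–A#–C#–E# = F#maj7, B–D#–F# = B, A#–C#–E# = A#m and C#–E#–G#–B = C#7 are all diatonic. But D–F#–A–C# is foreign: the diatonic vi on degree 6 is D#m, whereas Dmaj7 comes from F# minor. It is labeled bVImaj7. E–G#–B is not: scale degree 7 in F# major carries E#dim (vii°). In F# minor the chord on that degree is E, so here it functions as bVII, borrowed from the parallel minor.

bVImaj7, bVII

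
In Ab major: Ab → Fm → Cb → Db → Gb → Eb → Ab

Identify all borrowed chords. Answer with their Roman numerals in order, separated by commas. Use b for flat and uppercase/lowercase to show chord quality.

bIII, bVII

The diatonic triads in Ab major are Ab, Bbm, Cm, Db, Eb, Fm, Gdim. Ab, Fm, Db and Eb all belong to that set. Cb (Cb–Eb–Gb) is not: scale degree 3 in Ab major carries Cm (iii). In Ab minor the chord on that degree is Cb, so here it functions as bIII, borrowed from the parallel minor. But Gb (Gb–Bb–Db) is foreign: the diatonic vii° on degree 7 is Gdim, whereas Gb comes from Ab minor. It is labeled bVII.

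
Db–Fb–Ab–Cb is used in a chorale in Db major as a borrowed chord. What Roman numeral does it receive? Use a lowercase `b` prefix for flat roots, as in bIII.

i7

Db is scale degree 1 in Db major. The diatonic chord on degree 1 would be Db (I), but Db–Fb–Ab–Cb is the minor-seventh chord from Db minor. As a borrowed chord it is labeled i7.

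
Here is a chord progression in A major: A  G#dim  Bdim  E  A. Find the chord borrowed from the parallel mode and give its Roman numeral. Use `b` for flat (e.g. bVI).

ii°

The diatonic triads in A major are A, Bm, C#m, D, E, F#m, G#dim. A, G#dim and E are all diatonic. Bdim (B–D–F) doesn't fit — on degree 2 A major would have Bm (ii). Bdim is the degree-2 chord of A minor, so it is the borrowed ii°.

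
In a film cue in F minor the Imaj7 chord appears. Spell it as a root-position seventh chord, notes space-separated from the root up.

The root, F, is scale degree 1 — the same note in F minor and F major; only the chord quality changes. In F major the chord on F is F–A–C–E.

F A C E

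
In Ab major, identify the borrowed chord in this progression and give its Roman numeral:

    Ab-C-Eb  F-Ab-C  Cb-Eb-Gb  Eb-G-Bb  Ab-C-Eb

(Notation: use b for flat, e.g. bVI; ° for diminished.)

bIII

In Ab major the diatonic chords are Ab, Bbm, Cm, Db, Eb, Fm, Gdim. Of the given chords, Ab–C–Eb = Ab, F–Ab–C = Fm and Eb–G–Bb = Eb are diatonic. Cb–Eb–Gb doesn't fit — on degree 3 Ab major would have Cm (iii). Cb is the degree-3 chord of Ab minor, so it is the borrowed bIII.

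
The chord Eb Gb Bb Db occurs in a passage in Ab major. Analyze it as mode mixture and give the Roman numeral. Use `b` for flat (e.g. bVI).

Eb is scale degree 5 in Ab major. Diatonically Ab major has Eb (V) on that degree; Eb–Gb–Bb–Db is instead the minor-seventh chord native to Ab minor, so it takes the label v7.

v7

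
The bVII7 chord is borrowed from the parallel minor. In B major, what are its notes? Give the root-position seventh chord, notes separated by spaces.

A C# E G

The root of bVII7 is the lowered 7th degree: A# becomes A. Building the dominant-seventh chord from the parallel minor on A: A–C#–E–G.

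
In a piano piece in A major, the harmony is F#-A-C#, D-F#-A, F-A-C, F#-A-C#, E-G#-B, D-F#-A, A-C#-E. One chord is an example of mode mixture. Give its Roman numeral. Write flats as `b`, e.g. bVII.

bVI

In A major the diatonic chords are A, Bm, C#m, D, E, F#m, G#dim. F#–A–C# = F#m, D–F#–A = D, E–G#–B = E and A–C#–E = A all belong to that set. But F–A–C is foreign: the diatonic vi on degree 6 is F#m, whereas F comes from A minor. It is labeled bVI.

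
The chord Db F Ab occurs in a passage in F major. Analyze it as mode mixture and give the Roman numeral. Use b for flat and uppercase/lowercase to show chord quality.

The root Db is the lowered 6th scale degree — diatonically F major has D there. Diatonically F major has Dm (vi) on that degree; Db–F–Ab is instead the major chord native to F minor, so it takes the label bVI.

bVI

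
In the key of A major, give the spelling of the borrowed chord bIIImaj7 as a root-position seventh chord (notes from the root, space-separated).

Scale degree 3 in A major is C#. bIIImaj7 uses the lowered form, C, taken from A minor. Building the major-seventh chord from the parallel minor on C: C–E–G–B.

C E G B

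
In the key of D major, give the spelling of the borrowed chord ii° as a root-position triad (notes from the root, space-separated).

ii° is built on scale degree 2, which is E in both D major and its parallel. Stacking thirds in D minor on E gives E–G–Bb.

E G Bb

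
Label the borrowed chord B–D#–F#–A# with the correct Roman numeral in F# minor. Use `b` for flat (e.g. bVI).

B is scale degree 4 in F# minor. Diatonically F# minor has Bm (iv) on that degree; B–D#–F#–A# is instead the major-seventh chord native to F# major, so it takes the label IVmaj7.

IVmaj7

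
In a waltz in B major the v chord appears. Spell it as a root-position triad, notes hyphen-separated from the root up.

The root, F#, is scale degree 5 — the same note in B major and B minor; only the chord quality changes. Building the minor chord from the parallel minor on F#: F#–A–C#.

F#-A-C#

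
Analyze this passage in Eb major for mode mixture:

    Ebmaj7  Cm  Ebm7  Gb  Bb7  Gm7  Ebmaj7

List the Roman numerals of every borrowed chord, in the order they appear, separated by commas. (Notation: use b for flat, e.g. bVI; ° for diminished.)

In Eb major the diatonic chords are Eb, Fm, Gm, Ab, Bb, Cm, Ddim. Of the given chords, Ebmaj7, Cm, Bb7 and Gm7 are diatonic. But Ebm7 (Eb–Gb–Bb–Db) is foreign: the diatonic I on degree 1 is Eb, whereas Ebm7 comes from Eb minor. It is labeled i7. Gb (Gb–Bb–Db) doesn't fit — on degree 3 Eb major would have Gm (iii). Gb is the degree-3 chord of Eb minor, so it is the borrowed bIII.

i7, bIII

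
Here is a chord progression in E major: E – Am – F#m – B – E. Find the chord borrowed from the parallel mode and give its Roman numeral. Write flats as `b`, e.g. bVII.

iv

The diatonic triads in E major are E, F#m, G#m, A, B, C#m, D#dim. E, F#m and B are all diatonic. Am (A–C–E) is not: scale degree 4 in E major carries A (IV). In E minor the chord on that degree is Am, so here it functions as iv, borrowed from the parallel minor.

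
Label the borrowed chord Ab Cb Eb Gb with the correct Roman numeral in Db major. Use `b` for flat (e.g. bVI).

The root Ab is the diatonic 5th degree of Db major; the borrowing shows in the chord quality. Diatonically Db major has Ab (V) on that degree; Ab–Cb–Eb–Gb is instead the minor-seventh chord native to Db minor, so it takes the label v7.

v7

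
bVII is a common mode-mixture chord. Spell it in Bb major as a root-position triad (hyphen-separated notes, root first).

Ab-C-Eb

Scale degree 7 in Bb major is A. bVII uses the lowered form, Ab, taken from Bb minor. Stacking thirds in Bb minor on Ab gives Ab–C–Eb.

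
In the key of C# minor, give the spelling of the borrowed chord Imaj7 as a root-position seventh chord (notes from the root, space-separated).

C# E# G# B#

The root, C#, is scale degree 1 — the same note in C# minor and C# major; only the chord quality changes. In C# major the chord on C# is C#–E#–G#–B#.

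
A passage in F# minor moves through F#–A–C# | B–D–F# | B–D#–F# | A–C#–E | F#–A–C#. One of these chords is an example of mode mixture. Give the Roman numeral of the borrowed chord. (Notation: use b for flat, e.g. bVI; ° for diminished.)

IV

The diatonic triads in F# minor (with V from harmonic minor) are F#m, G#dim, A, Bm, C#, D, E. Of the given chords, F#–A–C# = F#m, B–D–F# = Bm and A–C#–E = A are diatonic. But B–D#–F# is foreign: the diatonic iv on degree 4 is Bm, whereas B comes from F# major. It is labeled IV.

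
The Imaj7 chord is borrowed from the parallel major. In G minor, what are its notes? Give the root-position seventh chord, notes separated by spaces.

G B D F#

The root, G, is scale degree 1 — the same note in G minor and G major; only the chord quality changes. Building the major-seventh chord from the parallel major on G: G–B–D–F#.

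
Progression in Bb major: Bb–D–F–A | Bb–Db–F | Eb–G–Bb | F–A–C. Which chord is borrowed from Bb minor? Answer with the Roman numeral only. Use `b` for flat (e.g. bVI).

Bb major has the diatonic set Bb, Cm, Dm, Eb, F, Gm, Adim. Bb–D–F–A = Bbmaj7, Eb–G–Bb = Eb and F–A–C = F are all diatonic. Bb–Db–F is not: scale degree 1 in Bb major carries Bb (I). In Bb minor the chord on that degree is Bbm, so here it functions as i, borrowed from the parallel minor.

i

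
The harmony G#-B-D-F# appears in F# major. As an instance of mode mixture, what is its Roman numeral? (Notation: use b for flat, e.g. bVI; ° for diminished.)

iiø7

The root G# is the diatonic 2nd degree of F# major; the borrowing shows in the chord quality. Diatonically F# major has G#m (ii) on that degree; G#–B–D–F# is instead the half-diminished-seventh chord native to F# minor, so it takes the label iiø7.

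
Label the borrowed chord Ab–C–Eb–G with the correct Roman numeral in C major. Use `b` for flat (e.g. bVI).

bVImaj7

The root Ab is the lowered 6th scale degree — diatonically C major has A there. Diatonically C major has Am (vi) on that degree; Ab–C–Eb–G is instead the major-seventh chord native to C minor, so it takes the label bVImaj7.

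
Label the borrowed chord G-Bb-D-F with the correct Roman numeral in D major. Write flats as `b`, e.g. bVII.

iv7

The root G is the diatonic 4th degree of D major; the borrowing shows in the chord quality. G–Bb–D–F is a minor-seventh chord — the form found in D minor, not the diatonic IV (G). Borrowed into D major it is written iv7.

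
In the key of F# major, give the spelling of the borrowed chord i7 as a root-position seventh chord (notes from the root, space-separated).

The root, F#, is scale degree 1 — the same note in F# major and F# minor; only the chord quality changes. Building the minor-seventh chord from the parallel minor on F#: F#–A–C#–E.

F# A C# E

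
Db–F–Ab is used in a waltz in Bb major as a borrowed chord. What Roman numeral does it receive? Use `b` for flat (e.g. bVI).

The root Db is the lowered 3rd scale degree — diatonically Bb major has D there. Db–F–Ab is a major chord — the form found in Bb minor, not the diatonic iii (Dm). Borrowed into Bb major it is written bIII.

bIII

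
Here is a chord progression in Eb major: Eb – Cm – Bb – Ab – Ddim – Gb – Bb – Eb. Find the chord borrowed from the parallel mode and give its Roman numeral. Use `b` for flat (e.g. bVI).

bIII

Eb major has the diatonic set Eb, Fm, Gm, Ab, Bb, Cm, Ddim. Eb, Cm, Bb, Ab and Ddim are all diatonic. Gb (Gb–Bb–Db) doesn't fit — on degree 3 Eb major would have Gm (iii). Gb is the degree-3 chord of Eb minor, so it is the borrowed bIII.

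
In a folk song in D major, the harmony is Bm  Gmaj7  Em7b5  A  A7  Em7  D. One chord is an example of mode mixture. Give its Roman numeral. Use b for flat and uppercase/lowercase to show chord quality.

D major has the diatonic set D, Em, F#m, G, A, Bm, C#dim. Bm, Gmaj7, A, A7, Em7 and D are all diatonic. Em7b5 (E–G–Bb–D) doesn't fit — on degree 2 D major would have Em (ii). Em7b5 is the degree-2 chord of D minor, so it is the borrowed iiø7.

iiø7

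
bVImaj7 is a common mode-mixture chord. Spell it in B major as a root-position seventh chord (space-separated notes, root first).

G B D F#

Scale degree 6 in B major is G#. bVImaj7 uses the lowered form, G, taken from B minor. In B minor the chord on G is G–B–D–F#.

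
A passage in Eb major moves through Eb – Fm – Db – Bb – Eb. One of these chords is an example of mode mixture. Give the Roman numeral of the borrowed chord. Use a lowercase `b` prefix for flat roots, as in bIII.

bVII

Eb major has the diatonic set Eb, Fm, Gm, Ab, Bb, Cm, Ddim. Eb, Fm and Bb all belong to that set. Db (Db–F–Ab) doesn't fit — on degree 7 Eb major would have Ddim (vii°). Db is the degree-7 chord of Eb minor, so it is the borrowed bVII.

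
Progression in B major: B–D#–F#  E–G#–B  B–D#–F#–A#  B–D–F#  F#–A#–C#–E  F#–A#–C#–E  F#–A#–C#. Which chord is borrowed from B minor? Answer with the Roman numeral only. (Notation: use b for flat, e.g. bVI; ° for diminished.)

i

In B major the diatonic chords are B, C#m, D#m, E, F#, G#m, A#dim. Of the given chords, B–D#–F# = B, E–G#–B = E, B–D#–F#–A# = Bmaj7, F#–A#–C#–E = F#7 and F#–A#–C# = F# are diatonic. B–D–F# is not: scale degree 1 in B major carries B (I). In B minor the chord on that degree is Bm, so here it functions as i, borrowed from the parallel minor.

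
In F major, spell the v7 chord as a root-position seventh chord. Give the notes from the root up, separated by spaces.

v7 is built on scale degree 5, which is C in both F major and its parallel. Stacking thirds in F minor on C gives C–Eb–G–Bb.

C Eb G Bb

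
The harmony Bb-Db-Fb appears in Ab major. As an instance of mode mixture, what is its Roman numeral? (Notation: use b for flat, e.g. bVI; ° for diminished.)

ii°

The root Bb is the diatonic 2nd degree of Ab major; the borrowing shows in the chord quality. The diatonic chord on degree 2 would be Bbm (ii), but Bb–Db–Fb is the diminished chord from Ab minor. As a borrowed chord it is labeled ii°.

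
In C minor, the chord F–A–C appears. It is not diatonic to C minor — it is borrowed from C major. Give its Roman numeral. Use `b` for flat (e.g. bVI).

IV

The root F is the diatonic 4th degree of C minor; the borrowing shows in the chord quality. F–A–C is a major chord — the form found in C major, not the diatonic iv (Fm). Borrowed into C minor it is written IV.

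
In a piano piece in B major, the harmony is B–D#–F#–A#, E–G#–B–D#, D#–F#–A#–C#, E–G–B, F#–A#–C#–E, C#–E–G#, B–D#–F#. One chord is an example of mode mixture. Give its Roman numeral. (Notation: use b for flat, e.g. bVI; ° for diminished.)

The diatonic triads in B major are B, C#m, D#m, E, F#, G#m, A#dim. B–D#–F#–A# = Bmaj7, E–G#–B–D# = Emaj7, D#–F#–A#–C# = D#m7, F#–A#–C#–E = F#7, C#–E–G# = C#m and B–D#–F# = B are all diatonic. E–G–B doesn't fit — on degree 4 B major would have E (IV). Em is the degree-4 chord of B minor, so it is the borrowed iv.

iv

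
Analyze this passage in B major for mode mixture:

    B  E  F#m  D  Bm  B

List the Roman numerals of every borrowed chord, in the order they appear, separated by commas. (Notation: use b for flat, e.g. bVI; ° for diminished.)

In B major the diatonic chords are B, C#m, D#m, E, F#, G#m, A#dim. B and E both belong to that set. F#m (F#–A–C#) doesn't fit — on degree 5 B major would have F# (V). F#m is the degree-5 chord of B minor, so it is the borrowed v. D (D–F#–A) is not: scale degree 3 in B major carries D#m (iii). In B minor the chord on that degree is D, so here it functions as bIII, borrowed from the parallel minor. Bm (B–D–F#) doesn't fit — on degree 1 B major would have B (I). Bm is the degree-1 chord of B minor, so it is the borrowed i.

v, bIII, i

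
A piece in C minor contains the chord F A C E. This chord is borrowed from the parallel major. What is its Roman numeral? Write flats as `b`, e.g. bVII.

F is scale degree 4 in C minor. F–A–C–E is a major-seventh chord — the form found in C major, not the diatonic iv (Fm). Borrowed into C minor it is written IVmaj7.

IVmaj7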